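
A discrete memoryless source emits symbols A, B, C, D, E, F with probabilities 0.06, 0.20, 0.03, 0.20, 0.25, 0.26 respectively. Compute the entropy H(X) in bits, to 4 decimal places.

2.3294 bits

H = −Σ pᵢ log₂ pᵢ.
−0.06·log₂(0.06) = 0.2435
−0.20·log₂(0.20) = 0.4644
−0.03·log₂(0.03) = 0.1518
−0.20·log₂(0.20) = 0.4644
−0.25·log₂(0.25) = 0.5000
−0.26·log₂(0.26) = 0.5053
Sum ≈ 2.3294 → 2.3294 bits.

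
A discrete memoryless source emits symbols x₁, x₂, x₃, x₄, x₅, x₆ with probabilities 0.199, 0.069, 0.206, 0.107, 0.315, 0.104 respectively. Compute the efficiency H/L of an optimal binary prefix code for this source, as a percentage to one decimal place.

98.2%

Entropy H = −Σ p log₂ p ≈ 2.4088 bits.
Huffman merges: 69/1000+13/125→173/1000; 107/1000+173/1000→7/25; 199/1000+103/500→81/200; 7/25+63/200→119/200; 81/200+119/200→1. L = 2453/1000 ≈ 2.4530.
Efficiency = H/L = 2.4088/2.4530 = 98.2%.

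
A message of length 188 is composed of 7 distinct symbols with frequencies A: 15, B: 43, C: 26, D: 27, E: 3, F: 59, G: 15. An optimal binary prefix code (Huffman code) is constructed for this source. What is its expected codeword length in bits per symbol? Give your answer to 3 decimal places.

Probabilities are the counts divided by 188.
Repeatedly combine the two least-probable nodes; the expected code length is the sum of the merged weights.
merge 3/188 + 15/188 → 9/94
merge 15/188 + 9/94 → 33/188
merge 13/94 + 27/188 → 53/188
merge 33/188 + 43/188 → 19/47
merge 53/188 + 59/188 → 28/47
merge 19/47 + 28/47 → 1
L = 9/94 + 33/188 + 53/188 + 19/47 + 28/47 + 1 = 120/47 ≈ 2.553 bits/symbol.

2.553 bits/symbol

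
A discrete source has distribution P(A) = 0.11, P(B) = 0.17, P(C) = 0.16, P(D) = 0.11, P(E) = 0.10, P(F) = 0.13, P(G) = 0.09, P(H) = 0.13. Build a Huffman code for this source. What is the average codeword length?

3 bits/symbol

Repeatedly combine the two least-probable nodes; the expected code length is the sum of the merged weights.
merge 9/100 + 1/10 → 19/100
merge 11/100 + 11/100 → 11/50
merge 13/100 + 13/100 → 13/50
merge 4/25 + 17/100 → 33/100
merge 19/100 + 11/50 → 41/100
merge 13/50 + 33/100 → 59/100
merge 41/100 + 59/100 → 1
L = 19/100 + 11/50 + 13/50 + 33/100 + 41/100 + 59/100 + 1 = 3 bits/symbol.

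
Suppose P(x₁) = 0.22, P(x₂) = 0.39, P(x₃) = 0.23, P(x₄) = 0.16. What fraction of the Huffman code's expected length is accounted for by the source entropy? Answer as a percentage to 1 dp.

Entropy H = −Σ p log₂ p ≈ 1.9211 bits.
Huffman merges: 4/25+11/50→19/50; 23/100+19/50→61/100; 39/100+61/100→1. L = 199/100 ≈ 1.9900.
Efficiency = H/L = 1.9211/1.9900 = 96.5%.

96.5%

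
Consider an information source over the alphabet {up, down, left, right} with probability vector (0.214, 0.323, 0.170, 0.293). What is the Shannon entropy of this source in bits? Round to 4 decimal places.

H = −Σ pᵢ log₂ pᵢ.
−0.214·log₂(0.214) = 0.4760
−0.323·log₂(0.323) = 0.5266
−0.170·log₂(0.170) = 0.4346
−0.293·log₂(0.293) = 0.5189
Sum ≈ 1.9561 → 1.9561 bits.

1.9561 bits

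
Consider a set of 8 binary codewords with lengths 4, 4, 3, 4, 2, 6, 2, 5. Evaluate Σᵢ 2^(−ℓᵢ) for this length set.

0.859375

With common denominator 2^6 = 64: Σ 2^(−ℓᵢ) = 4/64 + 4/64 + 8/64 + 4/64 + 16/64 + 1/64 + 16/64 + 2/64 = 55/64 = 0.859375.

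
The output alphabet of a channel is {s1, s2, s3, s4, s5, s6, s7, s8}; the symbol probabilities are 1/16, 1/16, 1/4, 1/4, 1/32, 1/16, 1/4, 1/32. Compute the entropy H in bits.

2.5625 bits

Each probability is a power of 1/2, so log₂(1/p) is an integer.
H = Σ p·log₂(1/p) = 1/16·4 + 1/16·4 + 1/4·2 + 1/4·2 + 1/32·5 + 1/16·4 + 1/4·2 + 1/32·5 = 2.5625 bits.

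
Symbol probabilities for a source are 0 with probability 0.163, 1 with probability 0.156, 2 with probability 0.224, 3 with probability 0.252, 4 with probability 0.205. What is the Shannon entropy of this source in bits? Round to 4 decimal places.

H = −Σ pᵢ log₂ pᵢ.
−0.163·log₂(0.163) = 0.4266
−0.156·log₂(0.156) = 0.4181
−0.224·log₂(0.224) = 0.4835
−0.252·log₂(0.252) = 0.5011
−0.205·log₂(0.205) = 0.4687
Sum ≈ 2.2980 → 2.2980 bits.

2.2980 bits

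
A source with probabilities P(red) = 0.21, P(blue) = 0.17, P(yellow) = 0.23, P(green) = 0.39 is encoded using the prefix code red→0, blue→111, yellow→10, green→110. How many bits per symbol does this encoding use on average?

L̄ = Σ pᵢ·ℓᵢ = 0.21·1 + 0.17·3 + 0.23·2 + 0.39·3 = 2.35 bits/symbol.

2.35 bits/symbol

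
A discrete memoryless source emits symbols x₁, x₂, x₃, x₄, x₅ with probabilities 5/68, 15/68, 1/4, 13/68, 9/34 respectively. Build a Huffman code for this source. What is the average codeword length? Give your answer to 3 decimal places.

Repeatedly combine the two least-probable nodes; the expected code length is the sum of the merged weights.
merge 5/68 + 13/68 → 9/34
merge 15/68 + 1/4 → 8/17
merge 9/34 + 9/34 → 9/17
merge 8/17 + 9/17 → 1
L = 9/34 + 8/17 + 9/17 + 1 = 77/34 ≈ 2.265 bits/symbol.

2.265 bits/symbol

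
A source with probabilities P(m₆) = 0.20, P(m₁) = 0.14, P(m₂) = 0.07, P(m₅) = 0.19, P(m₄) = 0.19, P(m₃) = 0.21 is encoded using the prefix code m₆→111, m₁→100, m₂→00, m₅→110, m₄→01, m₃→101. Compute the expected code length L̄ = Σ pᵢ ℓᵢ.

L̄ = Σ pᵢ·ℓᵢ = 0.20·3 + 0.14·3 + 0.07·2 + 0.19·3 + 0.19·2 + 0.21·3 = 2.74 bits/symbol.

2.74 bits/symbol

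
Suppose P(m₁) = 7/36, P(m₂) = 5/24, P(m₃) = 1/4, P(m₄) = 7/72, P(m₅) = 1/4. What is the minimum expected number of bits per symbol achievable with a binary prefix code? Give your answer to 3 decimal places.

Repeatedly combine the two least-probable nodes; the expected code length is the sum of the merged weights.
merge 7/72 + 7/36 → 7/24
merge 5/24 + 1/4 → 11/24
merge 1/4 + 7/24 → 13/24
merge 11/24 + 13/24 → 1
L = 7/24 + 11/24 + 13/24 + 1 = 55/24 ≈ 2.292 bits/symbol.

2.292 bits/symbol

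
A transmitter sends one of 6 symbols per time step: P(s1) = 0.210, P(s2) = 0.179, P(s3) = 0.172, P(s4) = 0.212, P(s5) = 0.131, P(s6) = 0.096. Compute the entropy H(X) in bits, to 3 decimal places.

2.537 bits

H = −Σ pᵢ log₂ pᵢ.
−0.210·log₂(0.210) = 0.4728
−0.179·log₂(0.179) = 0.4443
−0.172·log₂(0.172) = 0.4368
−0.212·log₂(0.212) = 0.4744
−0.131·log₂(0.131) = 0.3841
−0.096·log₂(0.096) = 0.3246
Sum ≈ 2.5370 → 2.537 bits.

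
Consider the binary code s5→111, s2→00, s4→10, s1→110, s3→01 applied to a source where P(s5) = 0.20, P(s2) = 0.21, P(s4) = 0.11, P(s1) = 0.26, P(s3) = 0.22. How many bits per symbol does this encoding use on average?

L̄ = Σ pᵢ·ℓᵢ = 0.20·3 + 0.21·2 + 0.11·2 + 0.26·3 + 0.22·2 = 2.46 bits/symbol.

2.46 bits/symbol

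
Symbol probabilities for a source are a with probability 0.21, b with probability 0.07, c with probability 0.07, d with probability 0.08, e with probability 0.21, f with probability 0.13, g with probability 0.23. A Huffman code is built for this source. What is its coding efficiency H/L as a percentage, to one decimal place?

Entropy H = −Σ p log₂ p ≈ 2.6446 bits.
Huffman merges: 7/100+7/100→7/50; 2/25+13/100→21/100; 7/50+21/100→7/20; 21/100+21/100→21/50; 23/100+7/20→29/50; 21/50+29/50→1. L = 27/10 ≈ 2.7000.
Efficiency = H/L = 2.6446/2.7000 = 97.9%.

97.9%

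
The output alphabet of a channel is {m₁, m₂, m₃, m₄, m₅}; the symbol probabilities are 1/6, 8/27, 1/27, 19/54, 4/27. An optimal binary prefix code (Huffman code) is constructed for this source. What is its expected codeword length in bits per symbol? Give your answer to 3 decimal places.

Repeatedly combine the two least-probable nodes; the expected code length is the sum of the merged weights.
merge 1/27 + 4/27 → 5/27
merge 1/6 + 5/27 → 19/54
merge 8/27 + 19/54 → 35/54
merge 19/54 + 35/54 → 1
L = 5/27 + 19/54 + 35/54 + 1 = 59/27 ≈ 2.185 bits/symbol.

2.185 bits/symbol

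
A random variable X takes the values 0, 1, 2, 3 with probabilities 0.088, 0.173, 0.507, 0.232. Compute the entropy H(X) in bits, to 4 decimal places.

1.7323 bits

H = −Σ pᵢ log₂ pᵢ.
−0.088·log₂(0.088) = 0.3086
−0.173·log₂(0.173) = 0.4379
−0.507·log₂(0.507) = 0.4968
−0.232·log₂(0.232) = 0.4890
Sum ≈ 1.7323 → 1.7323 bits.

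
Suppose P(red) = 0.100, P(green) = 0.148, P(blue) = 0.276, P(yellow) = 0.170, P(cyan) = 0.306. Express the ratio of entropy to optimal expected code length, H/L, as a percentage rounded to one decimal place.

98.3%

Entropy H = −Σ p log₂ p ≈ 2.2101 bits.
Huffman merges: 1/10+37/250→31/125; 17/100+31/125→209/500; 69/250+153/500→291/500; 209/500+291/500→1. L = 281/125 ≈ 2.2480.
Efficiency = H/L = 2.2101/2.2480 = 98.3%.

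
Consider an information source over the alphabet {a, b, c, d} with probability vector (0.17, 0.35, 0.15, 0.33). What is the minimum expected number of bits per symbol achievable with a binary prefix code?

1.97 bits/symbol

Repeatedly combine the two least-probable nodes; the expected code length is the sum of the merged weights.
merge 3/20 + 17/100 → 8/25
merge 8/25 + 33/100 → 13/20
merge 7/20 + 13/20 → 1
L = 8/25 + 13/20 + 1 = 197/100 = 1.97 bits/symbol.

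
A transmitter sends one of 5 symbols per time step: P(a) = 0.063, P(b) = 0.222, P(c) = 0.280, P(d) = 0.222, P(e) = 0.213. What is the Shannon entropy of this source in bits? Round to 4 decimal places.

2.2048 bits

H = −Σ pᵢ log₂ pᵢ.
−0.063·log₂(0.063) = 0.2513
−0.222·log₂(0.222) = 0.4820
−0.280·log₂(0.280) = 0.5142
−0.222·log₂(0.222) = 0.4820
−0.213·log₂(0.213) = 0.4752
Sum ≈ 2.2048 → 2.2048 bits.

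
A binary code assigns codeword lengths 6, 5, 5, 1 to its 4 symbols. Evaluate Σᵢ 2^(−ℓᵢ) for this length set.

With common denominator 2^6 = 64: Σ 2^(−ℓᵢ) = 1/64 + 2/64 + 2/64 + 32/64 = 37/64 = 0.578125.

0.578125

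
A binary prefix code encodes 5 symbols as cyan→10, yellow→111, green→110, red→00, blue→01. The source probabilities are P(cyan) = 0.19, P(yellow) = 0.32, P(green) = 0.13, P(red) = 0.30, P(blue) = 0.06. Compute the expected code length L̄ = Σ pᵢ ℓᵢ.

2.45 bits/symbol

L̄ = Σ pᵢ·ℓᵢ = 0.19·2 + 0.32·3 + 0.13·3 + 0.30·2 + 0.06·2 = 2.45 bits/symbol.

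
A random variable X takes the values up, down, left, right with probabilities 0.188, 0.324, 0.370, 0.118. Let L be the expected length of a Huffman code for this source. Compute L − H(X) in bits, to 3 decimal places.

0.061 bits

Entropy H = −Σ p log₂ p ≈ 1.8746 bits.
Huffman merges: 59/500+47/250→153/500; 153/500+81/250→63/100; 37/100+63/100→1. L = 242/125 ≈ 1.9360.
L − H = 1.9360 − 1.8746 = 0.061 bits.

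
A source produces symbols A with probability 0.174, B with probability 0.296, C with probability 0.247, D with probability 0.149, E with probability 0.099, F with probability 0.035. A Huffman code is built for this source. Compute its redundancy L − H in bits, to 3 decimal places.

Entropy H = −Σ p log₂ p ≈ 2.3660 bits.
Huffman merges: 7/200+99/1000→67/500; 67/500+149/1000→283/1000; 87/500+247/1000→421/1000; 283/1000+37/125→579/1000; 421/1000+579/1000→1. L = 2417/1000 ≈ 2.4170.
L − H = 2.4170 − 2.3660 = 0.051 bits.

0.051 bits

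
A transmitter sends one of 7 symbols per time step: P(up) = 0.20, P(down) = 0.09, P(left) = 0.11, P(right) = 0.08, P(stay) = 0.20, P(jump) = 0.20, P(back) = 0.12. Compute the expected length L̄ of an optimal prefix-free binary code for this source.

2.77 bits/symbol

Repeatedly combine the two least-probable nodes; the expected code length is the sum of the merged weights.
merge 2/25 + 9/100 → 17/100
merge 11/100 + 3/25 → 23/100
merge 17/100 + 1/5 → 37/100
merge 1/5 + 1/5 → 2/5
merge 23/100 + 37/100 → 3/5
merge 2/5 + 3/5 → 1
L = 17/100 + 23/100 + 37/100 + 2/5 + 3/5 + 1 = 277/100 = 2.77 bits/symbol.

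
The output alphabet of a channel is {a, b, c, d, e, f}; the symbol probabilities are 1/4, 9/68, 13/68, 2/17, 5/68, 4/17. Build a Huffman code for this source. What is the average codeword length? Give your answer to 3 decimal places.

Repeatedly combine the two least-probable nodes; the expected code length is the sum of the merged weights.
merge 5/68 + 2/17 → 13/68
merge 9/68 + 13/68 → 11/34
merge 13/68 + 4/17 → 29/68
merge 1/4 + 11/34 → 39/68
merge 29/68 + 39/68 → 1
L = 13/68 + 11/34 + 29/68 + 39/68 + 1 = 171/68 ≈ 2.515 bits/symbol.

2.515 bits/symbol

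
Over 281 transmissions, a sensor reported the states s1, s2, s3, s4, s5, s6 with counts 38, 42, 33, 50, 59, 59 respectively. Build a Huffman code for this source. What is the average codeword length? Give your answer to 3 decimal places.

2.580 bits/symbol

Probabilities are the counts divided by 281.
Repeatedly combine the two least-probable nodes; the expected code length is the sum of the merged weights.
merge 33/281 + 38/281 → 71/281
merge 42/281 + 50/281 → 92/281
merge 59/281 + 59/281 → 118/281
merge 71/281 + 92/281 → 163/281
merge 118/281 + 163/281 → 1
L = 71/281 + 92/281 + 118/281 + 163/281 + 1 = 725/281 ≈ 2.580 bits/symbol.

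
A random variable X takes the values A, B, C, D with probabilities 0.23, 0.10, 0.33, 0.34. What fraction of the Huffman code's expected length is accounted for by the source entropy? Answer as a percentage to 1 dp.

Entropy H = −Σ p log₂ p ≈ 1.8769 bits.
Huffman merges: 1/10+23/100→33/100; 33/100+33/100→33/50; 17/50+33/50→1. L = 199/100 ≈ 1.9900.
Efficiency = H/L = 1.8769/1.9900 = 94.3%.

94.3%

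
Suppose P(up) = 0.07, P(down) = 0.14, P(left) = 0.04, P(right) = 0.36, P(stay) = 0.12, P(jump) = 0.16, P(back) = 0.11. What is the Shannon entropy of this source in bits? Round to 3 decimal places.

2.522 bits

H = −Σ pᵢ log₂ pᵢ.
−0.07·log₂(0.07) = 0.2686
−0.14·log₂(0.14) = 0.3971
−0.04·log₂(0.04) = 0.1858
−0.36·log₂(0.36) = 0.5306
−0.12·log₂(0.12) = 0.3671
−0.16·log₂(0.16) = 0.4230
−0.11·log₂(0.11) = 0.3503
Sum ≈ 2.5224 → 2.522 bits.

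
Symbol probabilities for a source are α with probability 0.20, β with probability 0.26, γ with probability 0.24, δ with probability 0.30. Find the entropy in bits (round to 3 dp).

1.985 bits

H = −Σ pᵢ log₂ pᵢ.
−0.20·log₂(0.20) = 0.4644
−0.26·log₂(0.26) = 0.5053
−0.24·log₂(0.24) = 0.4941
−0.30·log₂(0.30) = 0.5211
Sum ≈ 1.9849 → 1.985 bits.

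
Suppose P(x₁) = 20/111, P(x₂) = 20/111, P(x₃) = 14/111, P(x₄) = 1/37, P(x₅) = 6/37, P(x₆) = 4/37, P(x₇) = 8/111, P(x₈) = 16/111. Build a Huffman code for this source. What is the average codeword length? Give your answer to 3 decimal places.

Repeatedly combine the two least-probable nodes; the expected code length is the sum of the merged weights.
merge 1/37 + 8/111 → 11/111
merge 11/111 + 4/37 → 23/111
merge 14/111 + 16/111 → 10/37
merge 6/37 + 20/111 → 38/111
merge 20/111 + 23/111 → 43/111
merge 10/37 + 38/111 → 68/111
merge 43/111 + 68/111 → 1
L = 11/111 + 23/111 + 10/37 + 38/111 + 43/111 + 68/111 + 1 = 108/37 ≈ 2.919 bits/symbol.

2.919 bits/symbol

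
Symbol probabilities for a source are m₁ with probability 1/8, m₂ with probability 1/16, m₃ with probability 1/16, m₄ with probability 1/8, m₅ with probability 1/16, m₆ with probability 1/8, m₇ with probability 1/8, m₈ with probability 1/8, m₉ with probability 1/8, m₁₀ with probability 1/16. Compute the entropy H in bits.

3.25 bits

Each probability is a power of 1/2, so log₂(1/p) is an integer.
H = Σ p·log₂(1/p) = 1/8·3 + 1/16·4 + 1/16·4 + 1/8·3 + 1/16·4 + 1/8·3 + 1/8·3 + 1/8·3 + 1/8·3 + 1/16·4 = 3.25 bits.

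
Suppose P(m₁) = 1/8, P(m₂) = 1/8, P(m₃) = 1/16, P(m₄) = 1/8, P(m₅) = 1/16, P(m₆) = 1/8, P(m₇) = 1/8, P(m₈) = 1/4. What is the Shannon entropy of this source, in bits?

2.875 bits

Each probability is a power of 1/2, so log₂(1/p) is an integer.
H = Σ p·log₂(1/p) = 1/8·3 + 1/8·3 + 1/16·4 + 1/8·3 + 1/16·4 + 1/8·3 + 1/8·3 + 1/4·2 = 2.875 bits.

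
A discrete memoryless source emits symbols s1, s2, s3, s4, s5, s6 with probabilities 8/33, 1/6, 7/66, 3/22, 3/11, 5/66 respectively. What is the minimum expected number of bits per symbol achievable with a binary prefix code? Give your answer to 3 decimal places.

Repeatedly combine the two least-probable nodes; the expected code length is the sum of the merged weights.
merge 5/66 + 7/66 → 2/11
merge 3/22 + 1/6 → 10/33
merge 2/11 + 8/33 → 14/33
merge 3/11 + 10/33 → 19/33
merge 14/33 + 19/33 → 1
L = 2/11 + 10/33 + 14/33 + 19/33 + 1 = 82/33 ≈ 2.485 bits/symbol.

2.485 bits/symbol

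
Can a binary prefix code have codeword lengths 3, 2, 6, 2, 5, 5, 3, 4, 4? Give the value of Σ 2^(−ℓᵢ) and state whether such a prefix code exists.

0.953125; yes

With common denominator 2^6 = 64: Σ 2^(−ℓᵢ) = 8/64 + 16/64 + 1/64 + 16/64 + 2/64 + 2/64 + 8/64 + 4/64 + 4/64 = 61/64 = 0.953125.
Kraft's inequality requires Σ ≤ 1; here Σ = 0.953125 ≤ 1, so such a prefix code exists.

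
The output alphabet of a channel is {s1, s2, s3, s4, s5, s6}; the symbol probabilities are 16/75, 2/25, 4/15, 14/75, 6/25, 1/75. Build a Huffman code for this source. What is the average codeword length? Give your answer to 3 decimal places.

2.373 bits/symbol

Repeatedly combine the two least-probable nodes; the expected code length is the sum of the merged weights.
merge 1/75 + 2/25 → 7/75
merge 7/75 + 14/75 → 7/25
merge 16/75 + 6/25 → 34/75
merge 4/15 + 7/25 → 41/75
merge 34/75 + 41/75 → 1
L = 7/75 + 7/25 + 34/75 + 41/75 + 1 = 178/75 ≈ 2.373 bits/symbol.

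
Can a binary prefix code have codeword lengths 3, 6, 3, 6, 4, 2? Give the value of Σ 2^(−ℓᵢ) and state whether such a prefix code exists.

0.59375; yes

With common denominator 2^6 = 64: Σ 2^(−ℓᵢ) = 8/64 + 1/64 + 8/64 + 1/64 + 4/64 + 16/64 = 38/64 = 0.59375.
Kraft's inequality requires Σ ≤ 1; here Σ = 0.59375 ≤ 1, so such a prefix code exists.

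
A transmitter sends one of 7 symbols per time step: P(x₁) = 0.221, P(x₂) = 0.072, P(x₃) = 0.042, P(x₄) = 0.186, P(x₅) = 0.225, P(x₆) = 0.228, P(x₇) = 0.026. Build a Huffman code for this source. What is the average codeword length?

Repeatedly combine the two least-probable nodes; the expected code length is the sum of the merged weights.
merge 13/500 + 21/500 → 17/250
merge 17/250 + 9/125 → 7/50
merge 7/50 + 93/500 → 163/500
merge 221/1000 + 9/40 → 223/500
merge 57/250 + 163/500 → 277/500
merge 223/500 + 277/500 → 1
L = 17/250 + 7/50 + 163/500 + 223/500 + 277/500 + 1 = 1267/500 = 2.534 bits/symbol.

2.534 bits/symbol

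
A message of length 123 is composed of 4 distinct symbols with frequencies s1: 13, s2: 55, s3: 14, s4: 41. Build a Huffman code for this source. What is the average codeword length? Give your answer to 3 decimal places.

Probabilities are the counts divided by 123.
Repeatedly combine the two least-probable nodes; the expected code length is the sum of the merged weights.
merge 13/123 + 14/123 → 9/41
merge 9/41 + 1/3 → 68/123
merge 55/123 + 68/123 → 1
L = 9/41 + 68/123 + 1 = 218/123 ≈ 1.772 bits/symbol.

1.772 bits/symbol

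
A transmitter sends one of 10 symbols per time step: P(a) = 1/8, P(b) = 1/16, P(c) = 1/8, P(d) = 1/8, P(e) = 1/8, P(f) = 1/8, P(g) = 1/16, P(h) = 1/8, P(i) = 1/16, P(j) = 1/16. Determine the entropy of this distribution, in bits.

3.25 bits

Each probability is a power of 1/2, so log₂(1/p) is an integer.
H = Σ p·log₂(1/p) = 1/8·3 + 1/16·4 + 1/8·3 + 1/8·3 + 1/8·3 + 1/8·3 + 1/16·4 + 1/8·3 + 1/16·4 + 1/16·4 = 3.25 bits.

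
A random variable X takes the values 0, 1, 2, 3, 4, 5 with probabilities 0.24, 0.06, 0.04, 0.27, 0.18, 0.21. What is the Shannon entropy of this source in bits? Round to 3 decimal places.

H = −Σ pᵢ log₂ pᵢ.
−0.24·log₂(0.24) = 0.4941
−0.06·log₂(0.06) = 0.2435
−0.04·log₂(0.04) = 0.1858
−0.27·log₂(0.27) = 0.5100
−0.18·log₂(0.18) = 0.4453
−0.21·log₂(0.21) = 0.4728
Sum ≈ 2.3516 → 2.352 bits.

2.352 bits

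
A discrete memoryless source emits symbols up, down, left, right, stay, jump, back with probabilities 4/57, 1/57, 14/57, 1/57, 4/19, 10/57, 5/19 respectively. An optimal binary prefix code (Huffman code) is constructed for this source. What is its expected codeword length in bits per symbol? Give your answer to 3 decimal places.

Repeatedly combine the two least-probable nodes; the expected code length is the sum of the merged weights.
merge 1/57 + 1/57 → 2/57
merge 2/57 + 4/57 → 2/19
merge 2/19 + 10/57 → 16/57
merge 4/19 + 14/57 → 26/57
merge 5/19 + 16/57 → 31/57
merge 26/57 + 31/57 → 1
L = 2/57 + 2/19 + 16/57 + 26/57 + 31/57 + 1 = 46/19 ≈ 2.421 bits/symbol.

2.421 bits/symbol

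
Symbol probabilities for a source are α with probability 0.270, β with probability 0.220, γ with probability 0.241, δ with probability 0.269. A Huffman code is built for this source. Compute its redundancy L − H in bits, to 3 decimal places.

Entropy H = −Σ p log₂ p ≈ 1.9949 bits.
Huffman merges: 11/50+241/1000→461/1000; 269/1000+27/100→539/1000; 461/1000+539/1000→1. L = 2 ≈ 2.0000.
L − H = 2.0000 − 1.9949 = 0.005 bits.

0.005 bits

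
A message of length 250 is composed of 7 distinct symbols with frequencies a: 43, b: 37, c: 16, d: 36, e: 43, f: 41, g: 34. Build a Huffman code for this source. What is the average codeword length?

2.828 bits/symbol

Probabilities are the counts divided by 250.
Repeatedly combine the two least-probable nodes; the expected code length is the sum of the merged weights.
merge 8/125 + 17/125 → 1/5
merge 18/125 + 37/250 → 73/250
merge 41/250 + 43/250 → 42/125
merge 43/250 + 1/5 → 93/250
merge 73/250 + 42/125 → 157/250
merge 93/250 + 157/250 → 1
L = 1/5 + 73/250 + 42/125 + 93/250 + 157/250 + 1 = 707/250 = 2.828 bits/symbol.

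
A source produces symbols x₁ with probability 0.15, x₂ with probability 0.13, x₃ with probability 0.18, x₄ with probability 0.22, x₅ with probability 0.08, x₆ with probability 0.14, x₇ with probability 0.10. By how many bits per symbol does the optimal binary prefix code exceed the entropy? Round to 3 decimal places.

Entropy H = −Σ p log₂ p ≈ 2.7399 bits.
Huffman merges: 2/25+1/10→9/50; 13/100+7/50→27/100; 3/20+9/50→33/100; 9/50+11/50→2/5; 27/100+33/100→3/5; 2/5+3/5→1. L = 139/50 ≈ 2.7800.
L − H = 2.7800 − 2.7399 = 0.040 bits.

0.040 bits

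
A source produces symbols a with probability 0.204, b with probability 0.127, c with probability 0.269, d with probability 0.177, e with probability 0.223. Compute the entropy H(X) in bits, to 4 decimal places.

2.2805 bits

H = −Σ pᵢ log₂ pᵢ.
−0.204·log₂(0.204) = 0.4678
−0.127·log₂(0.127) = 0.3781
−0.269·log₂(0.269) = 0.5096
−0.177·log₂(0.177) = 0.4422
−0.223·log₂(0.223) = 0.4828
Sum ≈ 2.2805 → 2.2805 bits.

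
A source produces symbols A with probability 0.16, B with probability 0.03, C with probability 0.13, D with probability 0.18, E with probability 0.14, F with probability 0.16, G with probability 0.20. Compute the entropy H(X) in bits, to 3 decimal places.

H = −Σ pᵢ log₂ pᵢ.
−0.16·log₂(0.16) = 0.4230
−0.03·log₂(0.03) = 0.1518
−0.13·log₂(0.13) = 0.3826
−0.18·log₂(0.18) = 0.4453
−0.14·log₂(0.14) = 0.3971
−0.16·log₂(0.16) = 0.4230
−0.20·log₂(0.20) = 0.4644
Sum ≈ 2.6872 → 2.687 bits.

2.687 bits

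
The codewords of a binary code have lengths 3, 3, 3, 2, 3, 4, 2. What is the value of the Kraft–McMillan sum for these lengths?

With common denominator 2^4 = 16: Σ 2^(−ℓᵢ) = 2/16 + 2/16 + 2/16 + 4/16 + 2/16 + 1/16 + 4/16 = 17/16 = 1.0625.

1.0625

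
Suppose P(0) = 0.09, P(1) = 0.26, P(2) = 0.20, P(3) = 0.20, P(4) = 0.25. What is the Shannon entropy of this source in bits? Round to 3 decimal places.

H = −Σ pᵢ log₂ pᵢ.
−0.09·log₂(0.09) = 0.3127
−0.26·log₂(0.26) = 0.5053
−0.20·log₂(0.20) = 0.4644
−0.20·log₂(0.20) = 0.4644
−0.25·log₂(0.25) = 0.5000
Sum ≈ 2.2467 → 2.247 bits.

2.247 bits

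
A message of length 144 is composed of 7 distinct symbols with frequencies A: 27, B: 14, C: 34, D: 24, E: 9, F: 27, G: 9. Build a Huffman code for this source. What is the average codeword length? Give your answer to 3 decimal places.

Probabilities are the counts divided by 144.
Repeatedly combine the two least-probable nodes; the expected code length is the sum of the merged weights.
merge 1/16 + 1/16 → 1/8
merge 7/72 + 1/8 → 2/9
merge 1/6 + 3/16 → 17/48
merge 3/16 + 2/9 → 59/144
merge 17/72 + 17/48 → 85/144
merge 59/144 + 85/144 → 1
L = 1/8 + 2/9 + 17/48 + 59/144 + 85/144 + 1 = 389/144 ≈ 2.701 bits/symbol.

2.701 bits/symbol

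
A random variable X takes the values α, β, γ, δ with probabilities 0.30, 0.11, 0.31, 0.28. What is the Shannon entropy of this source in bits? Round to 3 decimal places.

H = −Σ pᵢ log₂ pᵢ.
−0.30·log₂(0.30) = 0.5211
−0.11·log₂(0.11) = 0.3503
−0.31·log₂(0.31) = 0.5238
−0.28·log₂(0.28) = 0.5142
Sum ≈ 1.9094 → 1.909 bits.

1.909 bits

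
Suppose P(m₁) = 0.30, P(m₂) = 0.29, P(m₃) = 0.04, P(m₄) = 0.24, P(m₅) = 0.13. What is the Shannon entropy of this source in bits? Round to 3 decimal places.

2.102 bits

H = −Σ pᵢ log₂ pᵢ.
−0.30·log₂(0.30) = 0.5211
−0.29·log₂(0.29) = 0.5179
−0.04·log₂(0.04) = 0.1858
−0.24·log₂(0.24) = 0.4941
−0.13·log₂(0.13) = 0.3826
Sum ≈ 2.1015 → 2.102 bits.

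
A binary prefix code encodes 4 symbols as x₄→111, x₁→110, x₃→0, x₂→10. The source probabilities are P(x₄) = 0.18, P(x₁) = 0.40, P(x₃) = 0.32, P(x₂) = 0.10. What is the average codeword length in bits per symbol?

L̄ = Σ pᵢ·ℓᵢ = 0.18·3 + 0.40·3 + 0.32·1 + 0.10·2 = 2.26 bits/symbol.

2.26 bits/symbol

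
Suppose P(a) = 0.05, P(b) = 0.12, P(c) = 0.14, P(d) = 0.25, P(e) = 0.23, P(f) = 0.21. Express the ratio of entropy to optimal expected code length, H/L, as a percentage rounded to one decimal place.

Entropy H = −Σ p log₂ p ≈ 2.4408 bits.
Huffman merges: 1/20+3/25→17/100; 7/50+17/100→31/100; 21/100+23/100→11/25; 1/4+31/100→14/25; 11/25+14/25→1. L = 62/25 ≈ 2.4800.
Efficiency = H/L = 2.4408/2.4800 = 98.4%.

98.4%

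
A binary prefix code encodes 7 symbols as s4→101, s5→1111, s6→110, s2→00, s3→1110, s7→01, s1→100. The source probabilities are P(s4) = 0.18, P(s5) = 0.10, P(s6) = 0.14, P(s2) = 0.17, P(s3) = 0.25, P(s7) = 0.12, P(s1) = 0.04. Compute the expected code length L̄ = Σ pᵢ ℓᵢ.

3.06 bits/symbol

L̄ = Σ pᵢ·ℓᵢ = 0.18·3 + 0.10·4 + 0.14·3 + 0.17·2 + 0.25·4 + 0.12·2 + 0.04·3 = 3.06 bits/symbol.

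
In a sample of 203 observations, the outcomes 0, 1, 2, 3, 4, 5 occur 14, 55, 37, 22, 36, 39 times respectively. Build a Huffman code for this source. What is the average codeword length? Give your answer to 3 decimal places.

2.532 bits/symbol

Probabilities are the counts divided by 203.
Repeatedly combine the two least-probable nodes; the expected code length is the sum of the merged weights.
merge 2/29 + 22/203 → 36/203
merge 36/203 + 36/203 → 72/203
merge 37/203 + 39/203 → 76/203
merge 55/203 + 72/203 → 127/203
merge 76/203 + 127/203 → 1
L = 36/203 + 72/203 + 76/203 + 127/203 + 1 = 514/203 ≈ 2.532 bits/symbol.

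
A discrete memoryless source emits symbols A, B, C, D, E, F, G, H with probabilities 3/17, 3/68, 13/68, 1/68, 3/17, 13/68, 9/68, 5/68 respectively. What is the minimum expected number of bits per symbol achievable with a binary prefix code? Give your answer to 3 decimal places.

Repeatedly combine the two least-probable nodes; the expected code length is the sum of the merged weights.
merge 1/68 + 3/68 → 1/17
merge 1/17 + 5/68 → 9/68
merge 9/68 + 9/68 → 9/34
merge 3/17 + 3/17 → 6/17
merge 13/68 + 13/68 → 13/34
merge 9/34 + 6/17 → 21/34
merge 13/34 + 21/34 → 1
L = 1/17 + 9/68 + 9/34 + 6/17 + 13/34 + 21/34 + 1 = 191/68 ≈ 2.809 bits/symbol.

2.809 bits/symbol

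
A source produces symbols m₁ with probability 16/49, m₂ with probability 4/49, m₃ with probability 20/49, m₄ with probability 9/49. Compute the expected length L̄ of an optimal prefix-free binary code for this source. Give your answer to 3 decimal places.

1.857 bits/symbol

Repeatedly combine the two least-probable nodes; the expected code length is the sum of the merged weights.
merge 4/49 + 9/49 → 13/49
merge 13/49 + 16/49 → 29/49
merge 20/49 + 29/49 → 1
L = 13/49 + 29/49 + 1 = 13/7 ≈ 1.857 bits/symbol.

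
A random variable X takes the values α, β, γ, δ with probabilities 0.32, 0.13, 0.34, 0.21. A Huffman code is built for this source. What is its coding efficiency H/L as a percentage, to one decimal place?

Entropy H = −Σ p log₂ p ≈ 1.9107 bits.
Huffman merges: 13/100+21/100→17/50; 8/25+17/50→33/50; 17/50+33/50→1. L = 2 ≈ 2.0000.
Efficiency = H/L = 1.9107/2.0000 = 95.5%.

95.5%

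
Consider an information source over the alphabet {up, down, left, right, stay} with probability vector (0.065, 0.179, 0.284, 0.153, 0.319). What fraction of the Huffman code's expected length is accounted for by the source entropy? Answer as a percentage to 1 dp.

Entropy H = −Σ p log₂ p ≈ 2.1566 bits.
Huffman merges: 13/200+153/1000→109/500; 179/1000+109/500→397/1000; 71/250+319/1000→603/1000; 397/1000+603/1000→1. L = 1109/500 ≈ 2.2180.
Efficiency = H/L = 2.1566/2.2180 = 97.2%.

97.2%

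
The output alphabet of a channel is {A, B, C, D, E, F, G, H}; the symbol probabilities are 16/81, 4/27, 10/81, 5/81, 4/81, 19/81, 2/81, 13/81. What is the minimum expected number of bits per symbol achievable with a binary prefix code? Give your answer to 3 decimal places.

2.778 bits/symbol

Repeatedly combine the two least-probable nodes; the expected code length is the sum of the merged weights.
merge 2/81 + 4/81 → 2/27
merge 5/81 + 2/27 → 11/81
merge 10/81 + 11/81 → 7/27
merge 4/27 + 13/81 → 25/81
merge 16/81 + 19/81 → 35/81
merge 7/27 + 25/81 → 46/81
merge 35/81 + 46/81 → 1
L = 2/27 + 11/81 + 7/27 + 25/81 + 35/81 + 46/81 + 1 = 25/9 ≈ 2.778 bits/symbol.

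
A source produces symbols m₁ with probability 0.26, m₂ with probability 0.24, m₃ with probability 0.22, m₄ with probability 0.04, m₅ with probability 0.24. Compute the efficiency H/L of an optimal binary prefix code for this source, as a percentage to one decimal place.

95.6%

Entropy H = −Σ p log₂ p ≈ 2.1599 bits.
Huffman merges: 1/25+11/50→13/50; 6/25+6/25→12/25; 13/50+13/50→13/25; 12/25+13/25→1. L = 113/50 ≈ 2.2600.
Efficiency = H/L = 2.1599/2.2600 = 95.6%.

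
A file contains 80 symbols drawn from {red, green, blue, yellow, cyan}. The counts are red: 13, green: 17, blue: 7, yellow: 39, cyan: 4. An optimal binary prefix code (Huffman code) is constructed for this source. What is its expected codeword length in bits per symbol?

Probabilities are the counts divided by 80.
Repeatedly combine the two least-probable nodes; the expected code length is the sum of the merged weights.
merge 1/20 + 7/80 → 11/80
merge 11/80 + 13/80 → 3/10
merge 17/80 + 3/10 → 41/80
merge 39/80 + 41/80 → 1
L = 11/80 + 3/10 + 41/80 + 1 = 39/20 = 1.95 bits/symbol.

1.95 bits/symbol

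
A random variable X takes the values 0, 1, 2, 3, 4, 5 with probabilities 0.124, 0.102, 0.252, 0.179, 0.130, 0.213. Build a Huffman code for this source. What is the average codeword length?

Repeatedly combine the two least-probable nodes; the expected code length is the sum of the merged weights.
merge 51/500 + 31/250 → 113/500
merge 13/100 + 179/1000 → 309/1000
merge 213/1000 + 113/500 → 439/1000
merge 63/250 + 309/1000 → 561/1000
merge 439/1000 + 561/1000 → 1
L = 113/500 + 309/1000 + 439/1000 + 561/1000 + 1 = 507/200 = 2.535 bits/symbol.

2.535 bits/symbol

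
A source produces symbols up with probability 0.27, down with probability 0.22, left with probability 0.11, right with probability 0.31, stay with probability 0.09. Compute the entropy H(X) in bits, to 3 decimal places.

H = −Σ pᵢ log₂ pᵢ.
−0.27·log₂(0.27) = 0.5100
−0.22·log₂(0.22) = 0.4806
−0.11·log₂(0.11) = 0.3503
−0.31·log₂(0.31) = 0.5238
−0.09·log₂(0.09) = 0.3127
Sum ≈ 2.1773 → 2.177 bits.

2.177 bits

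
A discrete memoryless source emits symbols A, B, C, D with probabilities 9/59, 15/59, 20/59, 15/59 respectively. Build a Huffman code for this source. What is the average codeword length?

2 bits/symbol

Repeatedly combine the two least-probable nodes; the expected code length is the sum of the merged weights.
merge 9/59 + 15/59 → 24/59
merge 15/59 + 20/59 → 35/59
merge 24/59 + 35/59 → 1
L = 24/59 + 35/59 + 1 = 2 bits/symbol.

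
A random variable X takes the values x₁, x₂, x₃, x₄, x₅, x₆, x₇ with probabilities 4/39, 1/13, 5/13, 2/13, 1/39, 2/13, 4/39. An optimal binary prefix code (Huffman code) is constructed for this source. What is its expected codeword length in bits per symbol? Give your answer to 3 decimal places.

2.538 bits/symbol

Repeatedly combine the two least-probable nodes; the expected code length is the sum of the merged weights.
merge 1/39 + 1/13 → 4/39
merge 4/39 + 4/39 → 8/39
merge 4/39 + 2/13 → 10/39
merge 2/13 + 8/39 → 14/39
merge 10/39 + 14/39 → 8/13
merge 5/13 + 8/13 → 1
L = 4/39 + 8/39 + 10/39 + 14/39 + 8/13 + 1 = 33/13 ≈ 2.538 bits/symbol.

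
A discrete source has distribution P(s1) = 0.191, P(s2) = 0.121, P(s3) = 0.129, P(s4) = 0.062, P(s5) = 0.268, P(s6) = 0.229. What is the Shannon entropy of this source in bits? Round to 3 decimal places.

H = −Σ pᵢ log₂ pᵢ.
−0.191·log₂(0.191) = 0.4562
−0.121·log₂(0.121) = 0.3687
−0.129·log₂(0.129) = 0.3811
−0.062·log₂(0.062) = 0.2487
−0.268·log₂(0.268) = 0.5091
−0.229·log₂(0.229) = 0.4870
Sum ≈ 2.4508 → 2.451 bits.

2.451 bits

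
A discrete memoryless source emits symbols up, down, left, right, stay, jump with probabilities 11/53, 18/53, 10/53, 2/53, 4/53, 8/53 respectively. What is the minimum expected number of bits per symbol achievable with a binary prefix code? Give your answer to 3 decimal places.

2.377 bits/symbol

Repeatedly combine the two least-probable nodes; the expected code length is the sum of the merged weights.
merge 2/53 + 4/53 → 6/53
merge 6/53 + 8/53 → 14/53
merge 10/53 + 11/53 → 21/53
merge 14/53 + 18/53 → 32/53
merge 21/53 + 32/53 → 1
L = 6/53 + 14/53 + 21/53 + 32/53 + 1 = 126/53 ≈ 2.377 bits/symbol.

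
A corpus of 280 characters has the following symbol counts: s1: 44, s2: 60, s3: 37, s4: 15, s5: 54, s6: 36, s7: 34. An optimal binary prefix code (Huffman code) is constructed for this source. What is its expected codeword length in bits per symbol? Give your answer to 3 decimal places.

2.768 bits/symbol

Probabilities are the counts divided by 280.
Repeatedly combine the two least-probable nodes; the expected code length is the sum of the merged weights.
merge 3/56 + 17/140 → 7/40
merge 9/70 + 37/280 → 73/280
merge 11/70 + 7/40 → 93/280
merge 27/140 + 3/14 → 57/140
merge 73/280 + 93/280 → 83/140
merge 57/140 + 83/140 → 1
L = 7/40 + 73/280 + 93/280 + 57/140 + 83/140 + 1 = 155/56 ≈ 2.768 bits/symbol.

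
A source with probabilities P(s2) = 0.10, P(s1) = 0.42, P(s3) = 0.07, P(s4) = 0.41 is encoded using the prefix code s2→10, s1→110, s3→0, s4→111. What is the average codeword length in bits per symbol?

L̄ = Σ pᵢ·ℓᵢ = 0.10·2 + 0.42·3 + 0.07·1 + 0.41·3 = 2.76 bits/symbol.

2.76 bits/symbol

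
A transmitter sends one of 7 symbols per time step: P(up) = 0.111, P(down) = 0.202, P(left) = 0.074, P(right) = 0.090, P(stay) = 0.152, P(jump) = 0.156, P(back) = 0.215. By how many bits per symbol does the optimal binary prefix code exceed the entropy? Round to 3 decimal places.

0.030 bits

Entropy H = −Σ p log₂ p ≈ 2.7168 bits.
Huffman merges: 37/500+9/100→41/250; 111/1000+19/125→263/1000; 39/250+41/250→8/25; 101/500+43/200→417/1000; 263/1000+8/25→583/1000; 417/1000+583/1000→1. L = 2747/1000 ≈ 2.7470.
L − H = 2.7470 − 2.7168 = 0.030 bits.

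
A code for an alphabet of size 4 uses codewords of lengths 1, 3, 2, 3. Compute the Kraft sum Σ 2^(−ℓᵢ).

1

With common denominator 2^3 = 8: Σ 2^(−ℓᵢ) = 4/8 + 1/8 + 2/8 + 1/8 = 8/8 = 1.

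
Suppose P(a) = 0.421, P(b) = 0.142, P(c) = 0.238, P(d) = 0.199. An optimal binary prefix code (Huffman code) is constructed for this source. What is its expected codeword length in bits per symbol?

Repeatedly combine the two least-probable nodes; the expected code length is the sum of the merged weights.
merge 71/500 + 199/1000 → 341/1000
merge 119/500 + 341/1000 → 579/1000
merge 421/1000 + 579/1000 → 1
L = 341/1000 + 579/1000 + 1 = 48/25 = 1.92 bits/symbol.

1.92 bits/symbol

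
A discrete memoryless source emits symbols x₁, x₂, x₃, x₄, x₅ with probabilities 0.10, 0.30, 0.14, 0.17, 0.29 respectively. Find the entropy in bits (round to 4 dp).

H = −Σ pᵢ log₂ pᵢ.
−0.10·log₂(0.10) = 0.3322
−0.30·log₂(0.30) = 0.5211
−0.14·log₂(0.14) = 0.3971
−0.17·log₂(0.17) = 0.4346
−0.29·log₂(0.29) = 0.5179
Sum ≈ 2.2029 → 2.2029 bits.

2.2029 bits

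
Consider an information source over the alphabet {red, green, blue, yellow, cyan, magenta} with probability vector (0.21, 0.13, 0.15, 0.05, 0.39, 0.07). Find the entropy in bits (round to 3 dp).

H = −Σ pᵢ log₂ pᵢ.
−0.21·log₂(0.21) = 0.4728
−0.13·log₂(0.13) = 0.3826
−0.15·log₂(0.15) = 0.4105
−0.05·log₂(0.05) = 0.2161
−0.39·log₂(0.39) = 0.5298
−0.07·log₂(0.07) = 0.2686
Sum ≈ 2.2805 → 2.280 bits.

2.280 bits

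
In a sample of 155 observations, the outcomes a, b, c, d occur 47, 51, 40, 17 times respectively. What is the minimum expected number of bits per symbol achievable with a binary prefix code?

Probabilities are the counts divided by 155.
Repeatedly combine the two least-probable nodes; the expected code length is the sum of the merged weights.
merge 17/155 + 8/31 → 57/155
merge 47/155 + 51/155 → 98/155
merge 57/155 + 98/155 → 1
L = 57/155 + 98/155 + 1 = 2 bits/symbol.

2 bits/symbol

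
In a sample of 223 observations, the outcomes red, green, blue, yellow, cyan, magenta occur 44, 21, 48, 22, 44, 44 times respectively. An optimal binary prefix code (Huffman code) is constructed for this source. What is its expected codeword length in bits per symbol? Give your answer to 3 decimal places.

2.583 bits/symbol

Probabilities are the counts divided by 223.
Repeatedly combine the two least-probable nodes; the expected code length is the sum of the merged weights.
merge 21/223 + 22/223 → 43/223
merge 43/223 + 44/223 → 87/223
merge 44/223 + 44/223 → 88/223
merge 48/223 + 87/223 → 135/223
merge 88/223 + 135/223 → 1
L = 43/223 + 87/223 + 88/223 + 135/223 + 1 = 576/223 ≈ 2.583 bits/symbol.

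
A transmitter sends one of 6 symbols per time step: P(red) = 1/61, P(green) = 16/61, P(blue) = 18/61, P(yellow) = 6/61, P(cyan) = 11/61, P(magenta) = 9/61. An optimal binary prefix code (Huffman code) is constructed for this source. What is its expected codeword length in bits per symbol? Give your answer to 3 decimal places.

Repeatedly combine the two least-probable nodes; the expected code length is the sum of the merged weights.
merge 1/61 + 6/61 → 7/61
merge 7/61 + 9/61 → 16/61
merge 11/61 + 16/61 → 27/61
merge 16/61 + 18/61 → 34/61
merge 27/61 + 34/61 → 1
L = 7/61 + 16/61 + 27/61 + 34/61 + 1 = 145/61 ≈ 2.377 bits/symbol.

2.377 bits/symbol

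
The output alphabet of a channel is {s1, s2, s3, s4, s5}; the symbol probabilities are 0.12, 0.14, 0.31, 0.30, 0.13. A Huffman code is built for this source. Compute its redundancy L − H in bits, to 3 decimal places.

0.058 bits

Entropy H = −Σ p log₂ p ≈ 2.1917 bits.
Huffman merges: 3/25+13/100→1/4; 7/50+1/4→39/100; 3/10+31/100→61/100; 39/100+61/100→1. L = 9/4 ≈ 2.2500.
L − H = 2.2500 − 2.1917 = 0.058 bits.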